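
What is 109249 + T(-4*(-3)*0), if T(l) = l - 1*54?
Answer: 109195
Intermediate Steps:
T(l) = -54 + l (T(l) = l - 54 = -54 + l)
109249 + T(-4*(-3)*0) = 109249 + (-54 - 4*(-3)*0) = 109249 + (-54 + 12*0) = 109249 + (-54 + 0) = 109249 - 54 = 109195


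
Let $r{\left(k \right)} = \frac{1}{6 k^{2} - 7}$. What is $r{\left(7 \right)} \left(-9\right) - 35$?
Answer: $- \frac{10054}{287} \approx -35.031$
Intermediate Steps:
$r{\left(k \right)} = \frac{1}{-7 + 6 k^{2}}$
$r{\left(7 \right)} \left(-9\right) - 35 = \frac{1}{-7 + 6 \cdot 7^{2}} \left(-9\right) - 35 = \frac{1}{-7 + 6 \cdot 49} \left(-9\right) - 35 = \frac{1}{-7 + 294} \left(-9\right) - 35 = \frac{1}{287} \left(-9\right) - 35 = - \frac{9}{287} - 35 = - \frac{10054}{287}$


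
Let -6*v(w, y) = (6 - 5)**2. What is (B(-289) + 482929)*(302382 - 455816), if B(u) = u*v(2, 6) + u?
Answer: -222182328493/3 ≈ -7.4061e+10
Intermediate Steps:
v(w, y) = -1/6 (v(w, y) = -(6 - 5)**2/6 = -1/6*1**2 = -1/6*1 = -1/6)
B(u) = 5*u/6 (B(u) = u*(-1/6) + u = -u/6 + u = 5*u/6)
(B(-289) + 482929)*(302382 - 455816) = ((5/6)*(-289) + 482929)*(302382 - 455816) = (-1445/6 + 482929)*(-153434) = (2896129/6)*(-153434) = -222182328493/3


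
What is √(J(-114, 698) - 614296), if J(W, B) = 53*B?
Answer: I*√577302 ≈ 759.8*I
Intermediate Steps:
√(J(-114, 698) - 614296) = √(53*698 - 614296) = √(36994 - 614296) = √(-577302) = I*√577302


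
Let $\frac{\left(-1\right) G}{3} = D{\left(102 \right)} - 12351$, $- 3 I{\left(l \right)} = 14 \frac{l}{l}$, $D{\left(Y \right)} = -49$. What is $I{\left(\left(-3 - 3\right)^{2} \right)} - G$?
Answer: $- \frac{111614}{3} \approx -37205.0$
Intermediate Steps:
$I{\left(l \right)} = - \frac{14}{3}$ ($I{\left(l \right)} = - \frac{14 \frac{l}{l}}{3} = - \frac{14 \cdot 1}{3} = \left(- \frac{1}{3}\right) 14 = - \frac{14}{3}$)
$G = 37200$ ($G = - 3 \left(-49 - 12351\right) = \left(-3\right) \left(-12400\right) = 37200$)
$I{\left(\left(-3 - 3\right)^{2} \right)} - G = - \frac{14}{3} - 37200 = - \frac{111614}{3}$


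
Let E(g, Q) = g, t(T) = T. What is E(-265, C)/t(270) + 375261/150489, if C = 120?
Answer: 1365353/902934 ≈ 1.5121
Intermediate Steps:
E(-265, C)/t(270) + 375261/150489 = -265/270 + 375261/150489 = -265*1/270 + 375261*(1/150489) = -53/54 + 125087/50163 = 1365353/902934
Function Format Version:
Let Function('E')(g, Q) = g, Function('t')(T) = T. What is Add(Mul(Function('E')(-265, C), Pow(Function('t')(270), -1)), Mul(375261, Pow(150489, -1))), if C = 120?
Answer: Rational(1365353, 902934) ≈ 1.5121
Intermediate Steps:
Add(Mul(Function('E')(-265, C), Pow(Function('t')(270), -1)), Mul(375261, Pow(150489, -1))) = Add(Mul(-265, Pow(270, -1)), Mul(375261, Pow(150489, -1))) = Add(Mul(-265, Rational(1, 270)), Mul(375261, Rational(1, 150489))) = Add(Rational(-53, 54), Rational(125087, 50163)) = Rational(1365353, 902934)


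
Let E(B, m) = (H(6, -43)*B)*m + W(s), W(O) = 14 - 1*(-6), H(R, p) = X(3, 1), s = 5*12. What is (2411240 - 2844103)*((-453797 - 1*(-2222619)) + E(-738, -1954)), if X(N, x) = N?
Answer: -2638299119274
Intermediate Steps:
s = 60
H(R, p) = 3
W(O) = 20 (W(O) = 14 + 6 = 20)
E(B, m) = 20 + 3*B*m (E(B, m) = (3*B)*m + 20 = 3*B*m + 20 = 20 + 3*B*m)
(2411240 - 2844103)*((-453797 - 1*(-2222619)) + E(-738, -1954)) = (2411240 - 2844103)*((-453797 - 1*(-2222619)) + (20 + 3*(-738)*(-1954))) = -432863*((-453797 + 2222619) + (20 + 4326156)) = -432863*(1768822 + 4326176) = -432863*6094998 = -2638299119274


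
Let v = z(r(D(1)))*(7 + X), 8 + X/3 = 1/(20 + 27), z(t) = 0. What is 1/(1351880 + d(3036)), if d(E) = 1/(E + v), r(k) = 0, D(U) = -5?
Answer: 3036/4104307681 ≈ 7.3971e-7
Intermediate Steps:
X = -1125/47 (X = -24 + 3/(20 + 27) = -24 + 3/47 = -1125/47 ≈ -23.936)
v = 0 (v = 0*(7 - 1125/47) = 0*(-796/47) = 0)
d(E) = 1/E (d(E) = 1/(E + 0) = 1/E)
1/(1351880 + d(3036)) = 1/(1351880 + 1/3036) = 1/(4104307681/3036) = 3036/4104307681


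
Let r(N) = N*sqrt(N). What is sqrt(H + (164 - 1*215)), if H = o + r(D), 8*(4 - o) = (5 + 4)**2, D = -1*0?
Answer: I*sqrt(914)/4 ≈ 7.5581*I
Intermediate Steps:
D = 0
r(N) = N**(3/2)
o = -49/8 (o = 4 - (5 + 4)**2/8 = 4 - 1/8*9**2 = 4 - 1/8*81 = 4 - 81/8 = -49/8 ≈ -6.1250)
H = -49/8 (H = -49/8 + 0**(3/2) = -49/8 + 0 = -49/8 ≈ -6.1250)
sqrt(H + (164 - 1*215)) = sqrt(-49/8 + (164 - 1*215)) = sqrt(-49/8 + (164 - 215)) = sqrt(-49/8 - 51) = sqrt(-457/8) = I*sqrt(914)/4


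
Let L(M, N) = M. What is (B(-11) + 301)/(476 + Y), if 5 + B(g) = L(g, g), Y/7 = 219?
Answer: 285/2009 ≈ 0.14186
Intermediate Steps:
Y = 1533 (Y = 7*219 = 1533)
B(g) = -5 + g
(B(-11) + 301)/(476 + Y) = ((-5 - 11) + 301)/(476 + 1533) = (-16 + 301)/2009 = 285*(1/2009) = 285/2009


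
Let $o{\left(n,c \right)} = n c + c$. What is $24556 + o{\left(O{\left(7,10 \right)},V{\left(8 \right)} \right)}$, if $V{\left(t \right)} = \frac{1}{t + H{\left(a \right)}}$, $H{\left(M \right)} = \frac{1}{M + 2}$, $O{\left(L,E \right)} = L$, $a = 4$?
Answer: $\frac{1203292}{49} \approx 24557.0$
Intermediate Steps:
$H{\left(M \right)} = \frac{1}{2 + M}$
$V{\left(t \right)} = \frac{1}{\frac{1}{6} + t}$ ($V{\left(t \right)} = \frac{1}{t + \frac{1}{2 + 4}} = \frac{1}{t + \frac{1}{6}} = \frac{1}{\frac{1}{6} + t}$)
$o{\left(n,c \right)} = c + c n$ ($o{\left(n,c \right)} = c n + c = c + c n$)
$24556 + o{\left(O{\left(7,10 \right)},V{\left(8 \right)} \right)} = 24556 + \frac{6}{1 + 6 \cdot 8} \left(1 + 7\right) = 24556 + \frac{6}{1 + 48} \cdot 8 = 24556 + \frac{6}{49} \cdot 8 = 24556 + \frac{48}{49} = \frac{1203292}{49}$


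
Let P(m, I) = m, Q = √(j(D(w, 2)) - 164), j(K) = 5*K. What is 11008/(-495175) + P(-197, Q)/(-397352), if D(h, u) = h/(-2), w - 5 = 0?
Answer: -4276501341/196758776600 ≈ -0.021735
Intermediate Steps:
w = 5 (w = 5 + 0 = 5)
D(h, u) = -h/2 (D(h, u) = h*(-½) = -h/2)
Q = I*√706/2 (Q = √(5*(-½*5) - 164) = √(5*(-5/2) - 164) = √(-25/2 - 164) = √(-353/2) = I*√706/2 ≈ 13.285*I)
11008/(-495175) + P(-197, Q)/(-397352) = 11008/(-495175) - 197/(-397352) = 11008*(-1/495175) - 197*(-1/397352) = -11008/495175 + 197/397352 = -4276501341/196758776600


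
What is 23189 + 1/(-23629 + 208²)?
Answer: 455316016/19635 ≈ 23189.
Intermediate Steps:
23189 + 1/(-23629 + 208²) = 23189 + 1/(-23629 + 43264) = 23189 + 1/19635 = 455316016/19635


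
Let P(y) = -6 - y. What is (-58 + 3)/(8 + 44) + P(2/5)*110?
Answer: -36663/52 ≈ -705.06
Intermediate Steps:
(-58 + 3)/(8 + 44) + P(2/5)*110 = (-58 + 3)/(8 + 44) + (-6 - 2/5)*110 = -55/52 + (-6 - 2/5)*110 = -55/52 - 32/5*110 = -55/52 - 704 = -36663/52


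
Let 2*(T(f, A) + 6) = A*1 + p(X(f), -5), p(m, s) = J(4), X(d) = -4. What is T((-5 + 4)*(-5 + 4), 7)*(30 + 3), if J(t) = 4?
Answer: -33/2 ≈ -16.500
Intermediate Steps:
p(m, s) = 4
T(f, A) = -4 + A/2 (T(f, A) = -6 + (A*1 + 4)/2 = -6 + (A + 4)/2 = -6 + (4 + A)/2 = -6 + (2 + A/2) = -4 + A/2)
T((-5 + 4)*(-5 + 4), 7)*(30 + 3) = (-4 + (1/2)*7)*(30 + 3) = (-4 + 7/2)*33 = -1/2*33 = -33/2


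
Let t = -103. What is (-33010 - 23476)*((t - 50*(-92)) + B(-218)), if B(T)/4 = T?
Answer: -204761750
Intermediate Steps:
B(T) = 4*T
(-33010 - 23476)*((t - 50*(-92)) + B(-218)) = (-33010 - 23476)*((-103 - 50*(-92)) + 4*(-218)) = -56486*((-103 + 4600) - 872) = -56486*(4497 - 872) = -56486*3625 = -204761750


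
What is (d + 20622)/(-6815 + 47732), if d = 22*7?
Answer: 20776/40917 ≈ 0.50776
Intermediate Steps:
d = 154
(d + 20622)/(-6815 + 47732) = (154 + 20622)/(-6815 + 47732) = 20776/40917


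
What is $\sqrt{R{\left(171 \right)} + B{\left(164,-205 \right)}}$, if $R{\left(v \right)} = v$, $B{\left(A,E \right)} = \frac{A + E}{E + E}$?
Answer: $\frac{\sqrt{17110}}{10} \approx 13.081$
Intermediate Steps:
$B{\left(A,E \right)} = \frac{A + E}{2 E}$
$\sqrt{R{\left(171 \right)} + B{\left(164,-205 \right)}} = \sqrt{171 + \frac{164 - 205}{2 \left(-205\right)}} = \sqrt{171 + \frac{1}{2} \left(- \frac{1}{205}\right) \left(-41\right)} = \sqrt{171 + \frac{1}{10}} = \sqrt{\frac{1711}{10}} = \frac{\sqrt{17110}}{10}$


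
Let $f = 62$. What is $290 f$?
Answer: $17980$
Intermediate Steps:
$290 f = 290 \cdot 62 = 17980$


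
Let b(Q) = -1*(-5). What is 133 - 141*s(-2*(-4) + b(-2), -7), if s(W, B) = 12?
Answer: -1559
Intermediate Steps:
b(Q) = 5
133 - 141*s(-2*(-4) + b(-2), -7) = 133 - 141*12 = 133 - 1692 = -1559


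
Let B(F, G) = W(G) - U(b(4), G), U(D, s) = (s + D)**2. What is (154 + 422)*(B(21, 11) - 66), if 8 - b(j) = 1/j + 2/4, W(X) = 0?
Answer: -229860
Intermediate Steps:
b(j) = 15/2 - 1/j (b(j) = 8 - (1/j + 2/4) = 8 - (1/j + 2*(1/4)) = 8 - (1/j + 1/2) = 8 - (1/2 + 1/j) = 8 + (-1/2 - 1/j) = 15/2 - 1/j)
U(D, s) = (D + s)**2
B(F, G) = -(29/4 + G)**2 (B(F, G) = 0 - ((15/2 - 1/4) + G)**2 = 0 - (29/4 + G)**2 = -(29/4 + G)**2)
(154 + 422)*(B(21, 11) - 66) = (154 + 422)*(-(29 + 4*11)**2/16 - 66) = 576*(-(29 + 44)**2/16 - 66) = 576*(-1/16*73**2 - 66) = 576*(-1/16*5329 - 66) = 576*(-5329/16 - 66) = 576*(-6385/16) = -229860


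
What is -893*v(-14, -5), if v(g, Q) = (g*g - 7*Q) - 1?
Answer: -205390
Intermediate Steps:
v(g, Q) = -1 + g² - 7*Q (v(g, Q) = (g² - 7*Q) - 1 = -1 + g² - 7*Q)
-893*v(-14, -5) = -893*(-1 + (-14)² - 7*(-5)) = -893*(-1 + 196 + 35) = -893*230 = -205390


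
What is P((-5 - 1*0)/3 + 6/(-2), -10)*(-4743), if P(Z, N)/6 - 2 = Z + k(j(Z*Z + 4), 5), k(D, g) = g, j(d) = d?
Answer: -66402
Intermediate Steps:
P(Z, N) = 42 + 6*Z (P(Z, N) = 12 + 6*(Z + 5) = 12 + 6*(5 + Z) = 12 + (30 + 6*Z) = 42 + 6*Z)
P((-5 - 1*0)/3 + 6/(-2), -10)*(-4743) = (42 + 6*((-5 - 1*0)/3 + 6/(-2)))*(-4743) = (42 + 6*((-5 + 0)*(1/3) + 6*(-1/2)))*(-4743) = (42 + 6*(-5*1/3 - 3))*(-4743) = (42 + 6*(-5/3 - 3))*(-4743) = (42 + 6*(-14/3))*(-4743) = (42 - 28)*(-4743) = 14*(-4743) = -66402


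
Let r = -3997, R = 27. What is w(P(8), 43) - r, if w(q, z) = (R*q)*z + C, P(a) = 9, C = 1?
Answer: 14447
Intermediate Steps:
w(q, z) = 1 + 27*q*z (w(q, z) = (27*q)*z + 1 = 27*q*z + 1 = 1 + 27*q*z)
w(P(8), 43) - r = (1 + 27*9*43) - 1*(-3997) = (1 + 10449) + 3997 = 10450 + 3997 = 14447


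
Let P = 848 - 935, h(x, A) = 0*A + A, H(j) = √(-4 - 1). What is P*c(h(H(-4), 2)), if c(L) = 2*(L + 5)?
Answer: -1218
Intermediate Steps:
H(j) = I*√5 (H(j) = √(-5) = I*√5)
h(x, A) = A (h(x, A) = 0 + A = A)
P = -87
c(L) = 10 + 2*L (c(L) = 2*(5 + L) = 10 + 2*L)
P*c(h(H(-4), 2)) = -87*(10 + 2*2) = -87*(10 + 4) = -87*14 = -1218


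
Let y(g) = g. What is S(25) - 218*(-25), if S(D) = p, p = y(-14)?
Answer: 5436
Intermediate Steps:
p = -14
S(D) = -14
S(25) - 218*(-25) = -14 - 218*(-25) = -14 + 5450 = 5436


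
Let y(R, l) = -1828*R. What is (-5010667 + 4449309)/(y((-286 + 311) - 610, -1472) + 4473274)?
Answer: -280679/2771327 ≈ -0.10128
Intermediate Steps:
(-5010667 + 4449309)/(y((-286 + 311) - 610, -1472) + 4473274) = (-5010667 + 4449309)/(-1828*((-286 + 311) - 610) + 4473274) = -561358/(-1828*(25 - 610) + 4473274) = -561358/(-1828*(-585) + 4473274) = -561358/(1069380 + 4473274) = -561358/5542654 = -561358*1/5542654 = -280679/2771327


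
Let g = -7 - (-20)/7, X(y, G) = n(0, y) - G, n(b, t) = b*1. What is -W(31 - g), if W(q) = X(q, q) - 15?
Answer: 351/7 ≈ 50.143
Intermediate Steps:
n(b, t) = b
X(y, G) = -G (X(y, G) = 0 - G = -G)
g = -29/7 (g = -7 - (-20)/7 = -7 - 1*(-20/7) = -7 + 20/7 = -29/7 ≈ -4.1429)
W(q) = -15 - q (W(q) = -q - 15 = -15 - q)
-W(31 - g) = -(-15 - (31 - 1*(-29/7))) = -(-15 - (31 + 29/7)) = -(-15 - 1*246/7) = -(-15 - 246/7) = -1*(-351/7) = 351/7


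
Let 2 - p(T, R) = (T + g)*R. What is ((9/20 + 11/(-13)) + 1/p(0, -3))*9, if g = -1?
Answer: -3267/260 ≈ -12.565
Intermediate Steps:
p(T, R) = 2 - R*(-1 + T) (p(T, R) = 2 - (T - 1)*R = 2 - (-1 + T)*R = 2 - R*(-1 + T))
((9/20 + 11/(-13)) + 1/p(0, -3))*9 = ((9/20 + 11/(-13)) + 1/(2 - 3 - 1*(-3)*0))*9 = ((9*(1/20) + 11*(-1/13)) + 1/(2 - 3 + 0))*9 = ((9/20 - 11/13) + 1/(-1))*9 = (-103/260 - 1)*9 = -363/260*9 = -3267/260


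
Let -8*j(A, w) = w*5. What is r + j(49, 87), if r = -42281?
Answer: -338683/8 ≈ -42335.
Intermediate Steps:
j(A, w) = -5*w/8 (j(A, w) = -w*5/8 = -5*w/8)
r + j(49, 87) = -42281 - 5/8*87 = -42281 - 435/8 = -338683/8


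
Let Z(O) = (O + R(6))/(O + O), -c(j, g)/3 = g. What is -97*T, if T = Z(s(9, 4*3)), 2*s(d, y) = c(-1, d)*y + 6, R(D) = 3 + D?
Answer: -2425/53 ≈ -45.755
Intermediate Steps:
c(j, g) = -3*g
s(d, y) = 3 - 3*d*y/2 (s(d, y) = ((-3*d)*y + 6)/2 = (-3*d*y + 6)/2 = (6 - 3*d*y)/2 = 3 - 3*d*y/2)
Z(O) = (9 + O)/(2*O) (Z(O) = (O + (3 + 6))/(O + O) = (O + 9)/((2*O)) = (9 + O)*(1/(2*O)) = (9 + O)/(2*O))
T = 25/53 (T = (9 + (3 - 3/2*9*4*3))/(2*(3 - 3/2*9*4*3)) = (9 + (3 - 3/2*9*12))/(2*(3 - 3/2*9*12)) = (9 + (3 - 162))/(2*(3 - 162)) = (½)*(9 - 159)/(-159) = (½)*(-1/159)*(-150) = 25/53 ≈ 0.47170)
-97*T = -97*25/53 = -2425/53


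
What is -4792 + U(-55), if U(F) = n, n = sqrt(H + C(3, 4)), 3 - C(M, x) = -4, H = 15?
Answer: -4792 + sqrt(22) ≈ -4787.3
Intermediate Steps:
C(M, x) = 7 (C(M, x) = 3 - 1*(-4) = 3 + 4 = 7)
n = sqrt(22) (n = sqrt(15 + 7) = sqrt(22) ≈ 4.6904)
U(F) = sqrt(22)
-4792 + U(-55) = -4792 + sqrt(22)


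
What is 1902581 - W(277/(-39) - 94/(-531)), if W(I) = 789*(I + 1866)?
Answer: 1002709648/2301 ≈ 4.3577e+5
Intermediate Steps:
W(I) = 1472274 + 789*I (W(I) = 789*(1866 + I) = 1472274 + 789*I)
1902581 - W(277/(-39) - 94/(-531)) = 1902581 - (1472274 + 789*(277/(-39) - 94/(-531))) = 1902581 - (1472274 + 789*(277*(-1/39) - 94*(-1/531))) = 1902581 - (1472274 + 789*(-277/39 + 94/531)) = 1902581 - (1472274 + 789*(-47807/6903)) = 1902581 - (1472274 - 12573241/2301) = 1902581 - 1*3375129233/2301 = 1902581 - 3375129233/2301 = 1002709648/2301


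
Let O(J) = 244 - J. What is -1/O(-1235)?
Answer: -1/1479 ≈ -0.00067613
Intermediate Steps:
-1/O(-1235) = -1/(244 - 1*(-1235)) = -1/(244 + 1235) = -1/1479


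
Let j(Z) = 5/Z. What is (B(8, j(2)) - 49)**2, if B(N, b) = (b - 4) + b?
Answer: 2304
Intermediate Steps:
B(N, b) = -4 + 2*b (B(N, b) = (-4 + b) + b = -4 + 2*b)
(B(8, j(2)) - 49)**2 = ((-4 + 2*(5/2)) - 49)**2 = ((-4 + 5) - 49)**2 = (1 - 49)**2 = (-48)**2 = 2304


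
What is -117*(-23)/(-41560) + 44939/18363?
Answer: 1818250007/763166280 ≈ 2.3825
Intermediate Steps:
-117*(-23)/(-41560) + 44939/18363 = 2691*(-1/41560) + 44939*(1/18363) = -2691/41560 + 44939/18363 = 1818250007/763166280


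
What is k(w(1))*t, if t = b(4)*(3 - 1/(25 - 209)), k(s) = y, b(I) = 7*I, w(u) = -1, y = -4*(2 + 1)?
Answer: -23226/23 ≈ -1009.8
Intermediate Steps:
y = -12 (y = -4*3 = -12)
k(s) = -12
t = 3871/46 (t = (7*4)*(3 - 1/(25 - 209)) = 28*(3 - 1/(-184)) = 28*(3 - 1*(-1/184)) = 28*(3 + 1/184) = 28*(553/184) = 3871/46 ≈ 84.152)
k(w(1))*t = -12*3871/46 = -23226/23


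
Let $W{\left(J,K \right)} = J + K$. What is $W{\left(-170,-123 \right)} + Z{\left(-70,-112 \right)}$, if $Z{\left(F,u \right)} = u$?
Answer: $-405$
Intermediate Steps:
$W{\left(-170,-123 \right)} + Z{\left(-70,-112 \right)} = \left(-170 - 123\right) - 112 = -293 - 112 = -405$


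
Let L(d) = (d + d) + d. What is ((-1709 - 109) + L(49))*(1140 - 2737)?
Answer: 2668587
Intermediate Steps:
L(d) = 3*d (L(d) = 2*d + d = 3*d)
((-1709 - 109) + L(49))*(1140 - 2737) = ((-1709 - 109) + 3*49)*(1140 - 2737) = (-1818 + 147)*(-1597) = -1671*(-1597) = 2668587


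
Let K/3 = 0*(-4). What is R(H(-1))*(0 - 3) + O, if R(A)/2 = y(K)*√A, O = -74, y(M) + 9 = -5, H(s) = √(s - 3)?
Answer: -74 + 84*(-1)^(¼)*√2 ≈ 10.0 + 84.0*I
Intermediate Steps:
K = 0 (K = 3*(0*(-4)) = 3*0 = 0)
H(s) = √(-3 + s)
y(M) = -14 (y(M) = -9 - 5 = -14)
R(A) = -28*√A (R(A) = 2*(-14*√A) = -28*√A)
R(H(-1))*(0 - 3) + O = (-28*(-3 - 1)^(¼))*(0 - 3) - 74 = (-28*(-1)^(¼)*√2)*(0 - 1*3) - 74 = (-(28 + 28*I))*(0 - 3) - 74 = -28*(1 + I)*(-3) - 74 = (-28 - 28*I)*(-3) - 74 = (84 + 84*I) - 74 = 10 + 84*I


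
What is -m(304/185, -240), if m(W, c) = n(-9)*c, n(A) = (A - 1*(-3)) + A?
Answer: -3600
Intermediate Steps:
n(A) = 3 + 2*A (n(A) = (A + 3) + A = (3 + A) + A = 3 + 2*A)
m(W, c) = -15*c (m(W, c) = (3 + 2*(-9))*c = (3 - 18)*c = -15*c)
-m(304/185, -240) = -(-15)*(-240) = -1*3600 = -3600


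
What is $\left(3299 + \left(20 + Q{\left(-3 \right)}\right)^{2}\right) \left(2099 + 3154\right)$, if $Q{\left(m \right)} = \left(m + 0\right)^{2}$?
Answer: $21747420$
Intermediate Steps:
$Q{\left(m \right)} = m^{2}$
$\left(3299 + \left(20 + Q{\left(-3 \right)}\right)^{2}\right) \left(2099 + 3154\right) = \left(3299 + \left(20 + \left(-3\right)^{2}\right)^{2}\right) \left(2099 + 3154\right) = \left(3299 + \left(20 + 9\right)^{2}\right) 5253 = \left(3299 + 29^{2}\right) 5253 = \left(3299 + 841\right) 5253 = 4140 \cdot 5253 = 21747420$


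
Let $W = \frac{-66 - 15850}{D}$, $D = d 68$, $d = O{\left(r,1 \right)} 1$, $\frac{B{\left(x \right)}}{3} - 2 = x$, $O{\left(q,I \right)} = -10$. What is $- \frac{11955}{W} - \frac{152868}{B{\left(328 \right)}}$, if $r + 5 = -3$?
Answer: $- \frac{436714712}{656535} \approx -665.18$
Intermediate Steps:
$r = -8$ ($r = -5 - 3 = -8$)
$B{\left(x \right)} = 6 + 3 x$
$d = -10$ ($d = \left(-10\right) 1 = -10$)
$D = -680$ ($D = \left(-10\right) 68 = -680$)
$W = \frac{3979}{170}$ ($W = \frac{-66 - 15850}{-680} = \left(-66 - 15850\right) \left(- \frac{1}{680}\right) = \left(-15916\right) \left(- \frac{1}{680}\right) = \frac{3979}{170} \approx 23.406$)
$- \frac{11955}{W} - \frac{152868}{B{\left(328 \right)}} = - \frac{11955}{\frac{3979}{170}} - \frac{152868}{6 + 3 \cdot 328} = \left(-11955\right) \frac{170}{3979} - \frac{152868}{6 + 984} = - \frac{2032350}{3979} - \frac{152868}{990} = - \frac{2032350}{3979} - \frac{25478}{165} = - \frac{436714712}{656535}$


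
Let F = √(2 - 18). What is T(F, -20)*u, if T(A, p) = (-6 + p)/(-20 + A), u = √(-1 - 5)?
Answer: I*√6*(5 + I)/4 ≈ -0.61237 + 3.0619*I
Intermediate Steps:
F = 4*I (F = √(-16) = 4*I ≈ 4.0*I)
u = I*√6 (u = √(-6) = I*√6 ≈ 2.4495*I)
T(A, p) = (-6 + p)/(-20 + A)
T(F, -20)*u = ((-6 - 20)/(-20 + 4*I))*(I*√6) = (((-20 - 4*I)/416)*(-26))*(I*√6) = (-(-20 - 4*I)/16)*(I*√6) = -I*√6*(-20 - 4*I)/16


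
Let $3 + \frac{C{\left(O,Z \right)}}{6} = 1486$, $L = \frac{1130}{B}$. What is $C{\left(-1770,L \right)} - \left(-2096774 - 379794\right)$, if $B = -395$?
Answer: $2485466$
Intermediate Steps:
$L = - \frac{226}{79}$ ($L = \frac{1130}{-395} = 1130 \left(- \frac{1}{395}\right) = - \frac{226}{79} \approx -2.8608$)
$C{\left(O,Z \right)} = 8898$ ($C{\left(O,Z \right)} = -18 + 6 \cdot 1486 = -18 + 8916 = 8898$)
$C{\left(-1770,L \right)} - \left(-2096774 - 379794\right) = 8898 - \left(-2096774 - 379794\right) = 8898 - -2476568 = 8898 + 2476568 = 2485466$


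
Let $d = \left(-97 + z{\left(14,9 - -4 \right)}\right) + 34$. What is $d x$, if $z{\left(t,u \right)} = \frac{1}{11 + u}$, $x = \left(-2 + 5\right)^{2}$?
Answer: $- \frac{4533}{8} \approx -566.63$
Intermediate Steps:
$x = 9$ ($x = 3^{2} = 9$)
$d = - \frac{1511}{24}$ ($d = \left(-97 + \frac{1}{11 + \left(9 - -4\right)}\right) + 34 = \left(-97 + \frac{1}{11 + \left(9 + 4\right)}\right) + 34 = \left(-97 + \frac{1}{11 + 13}\right) + 34 = \left(-97 + \frac{1}{24}\right) + 34 = - \frac{2327}{24} + 34 = - \frac{1511}{24} \approx -62.958$)
$d x = \left(- \frac{1511}{24}\right) 9 = - \frac{4533}{8}$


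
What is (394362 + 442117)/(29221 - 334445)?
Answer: -836479/305224 ≈ -2.7405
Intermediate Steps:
(394362 + 442117)/(29221 - 334445) = 836479/(-305224) = 836479*(-1/305224) = -836479/305224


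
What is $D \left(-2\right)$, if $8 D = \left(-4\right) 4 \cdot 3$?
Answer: $12$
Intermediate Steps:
$D = -6$ ($D = \frac{\left(-4\right) 4 \cdot 3}{8} = \frac{\left(-16\right) 3}{8} = \frac{1}{8} \left(-48\right) = -6$)
$D \left(-2\right) = \left(-6\right) \left(-2\right) = 12$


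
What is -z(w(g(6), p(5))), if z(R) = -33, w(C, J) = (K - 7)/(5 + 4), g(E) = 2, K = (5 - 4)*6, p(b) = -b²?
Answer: 33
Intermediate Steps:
K = 6 (K = 1*6 = 6)
w(C, J) = -⅑ (w(C, J) = (6 - 7)/(5 + 4) = -1/9 = -1*⅑ = -⅑)
-z(w(g(6), p(5))) = -1*(-33) = 33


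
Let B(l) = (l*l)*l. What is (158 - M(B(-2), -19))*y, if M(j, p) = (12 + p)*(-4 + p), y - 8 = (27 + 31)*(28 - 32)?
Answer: 672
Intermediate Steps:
B(l) = l³ (B(l) = l²*l = l³)
y = -224 (y = 8 + (27 + 31)*(28 - 32) = 8 + 58*(-4) = 8 - 232 = -224)
M(j, p) = (-4 + p)*(12 + p)
(158 - M(B(-2), -19))*y = (158 - (-48 + (-19)² + 8*(-19)))*(-224) = (158 - (-48 + 361 - 152))*(-224) = (158 - 1*161)*(-224) = (158 - 161)*(-224) = -3*(-224) = 672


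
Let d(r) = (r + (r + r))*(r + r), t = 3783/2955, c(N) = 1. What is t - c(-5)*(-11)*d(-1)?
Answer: 66271/985 ≈ 67.280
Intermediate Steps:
t = 1261/985 (t = 3783*(1/2955) = 1261/985 ≈ 1.2802)
d(r) = 6*r² (d(r) = (r + 2*r)*(2*r) = (3*r)*(2*r) = 6*r²)
t - c(-5)*(-11)*d(-1) = 1261/985 - 1*(-11)*6*(-1)² = 1261/985 - (-11)*6*1 = 1261/985 - (-11)*6 = 1261/985 - 1*(-66) = 1261/985 + 66 = 66271/985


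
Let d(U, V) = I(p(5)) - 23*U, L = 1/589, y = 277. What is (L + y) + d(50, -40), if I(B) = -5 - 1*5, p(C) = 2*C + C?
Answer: -520086/589 ≈ -883.00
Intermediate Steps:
p(C) = 3*C
I(B) = -10 (I(B) = -5 - 5 = -10)
L = 1/589 ≈ 0.0016978
d(U, V) = -10 - 23*U
(L + y) + d(50, -40) = (1/589 + 277) + (-10 - 23*50) = 163154/589 + (-10 - 1150) = 163154/589 - 1160 = -520086/589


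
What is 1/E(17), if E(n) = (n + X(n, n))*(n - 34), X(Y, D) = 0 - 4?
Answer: -1/221 ≈ -0.0045249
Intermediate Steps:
X(Y, D) = -4
E(n) = (-34 + n)*(-4 + n) (E(n) = (n - 4)*(n - 34) = (-4 + n)*(-34 + n) = (-34 + n)*(-4 + n))
1/E(17) = 1/(136 + 17**2 - 38*17) = 1/(136 + 289 - 646) = 1/(-221) = -1/221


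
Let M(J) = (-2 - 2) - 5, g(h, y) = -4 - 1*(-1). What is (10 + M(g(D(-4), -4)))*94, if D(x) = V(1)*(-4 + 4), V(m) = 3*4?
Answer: 94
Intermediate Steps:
V(m) = 12
D(x) = 0 (D(x) = 12*(-4 + 4) = 12*0 = 0)
g(h, y) = -3 (g(h, y) = -4 + 1 = -3)
M(J) = -9 (M(J) = -4 - 5 = -9)
(10 + M(g(D(-4), -4)))*94 = (10 - 9)*94 = 1*94 = 94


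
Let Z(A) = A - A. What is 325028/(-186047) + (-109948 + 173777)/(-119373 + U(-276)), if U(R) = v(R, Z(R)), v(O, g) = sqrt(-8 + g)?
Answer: -6049198296038035/2651153589399439 - 127658*I*sqrt(2)/14249913137 ≈ -2.2817 - 1.2669e-5*I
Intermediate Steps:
Z(A) = 0
U(R) = 2*I*sqrt(2) (U(R) = sqrt(-8 + 0) = sqrt(-8) = 2*I*sqrt(2))
325028/(-186047) + (-109948 + 173777)/(-119373 + U(-276)) = 325028/(-186047) + (-109948 + 173777)/(-119373 + 2*I*sqrt(2)) = 325028*(-1/186047) + 63829/(-119373 + 2*I*sqrt(2)) = -325028/186047 + 63829/(-119373 + 2*I*sqrt(2))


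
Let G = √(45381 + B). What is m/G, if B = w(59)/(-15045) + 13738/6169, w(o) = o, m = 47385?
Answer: 3645*√1754790451941930/686462704 ≈ 222.43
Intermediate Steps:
B = 3497021/1573095 (B = 59/(-15045) + 13738/6169 = 59*(-1/15045) + 13738*(1/6169) = -1/255 + 13738/6169 = 3497021/1573095 ≈ 2.2230)
G = 8*√1754790451941930/1573095 (G = √(45381 + 3497021/1573095) = √(71392121216/1573095) = 8*√1754790451941930/1573095 ≈ 213.03)
m/G = 47385/((8*√1754790451941930/1573095)) = 47385*(√1754790451941930/8924015152) = 3645*√1754790451941930/686462704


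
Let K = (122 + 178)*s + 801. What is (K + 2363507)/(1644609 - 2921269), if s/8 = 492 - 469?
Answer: -86411/45595 ≈ -1.8952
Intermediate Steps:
s = 184 (s = 8*(492 - 469) = 8*23 = 184)
K = 56001 (K = (122 + 178)*184 + 801 = 300*184 + 801 = 55200 + 801 = 56001)
(K + 2363507)/(1644609 - 2921269) = (56001 + 2363507)/(1644609 - 2921269) = 2419508/(-1276660) = 2419508*(-1/1276660) = -86411/45595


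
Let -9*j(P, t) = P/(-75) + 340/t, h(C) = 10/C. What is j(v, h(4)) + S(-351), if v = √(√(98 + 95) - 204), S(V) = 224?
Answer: 1880/9 + √(-204 + √193)/675 ≈ 208.89 + 0.020427*I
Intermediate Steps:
v = √(-204 + √193) (v = √(√193 - 204) = √(-204 + √193) ≈ 13.788*I)
j(P, t) = -340/(9*t) + P/675 (j(P, t) = -(P/(-75) + 340/t)/9 = -(P*(-1/75) + 340/t)/9 = -(-P/75 + 340/t)/9 = -(340/t - P/75)/9 = -340/(9*t) + P/675)
j(v, h(4)) + S(-351) = (-25500 + √(-204 + √193)*(10/4))/(675*((10/4))) + 224 = (-25500 + √(-204 + √193)*(10*(¼)))/(675*((10*(¼)))) + 224 = (-25500 + √(-204 + √193)*(5/2))/(675*(5/2)) + 224 = (1/675)*(⅖)*(-25500 + 5*√(-204 + √193)/2) + 224 = (-136/9 + √(-204 + √193)/675) + 224 = 1880/9 + √(-204 + √193)/675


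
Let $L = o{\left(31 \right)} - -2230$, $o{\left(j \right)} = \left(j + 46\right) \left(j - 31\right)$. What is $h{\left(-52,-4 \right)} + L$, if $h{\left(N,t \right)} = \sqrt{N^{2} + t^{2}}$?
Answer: $2230 + 4 \sqrt{170} \approx 2282.2$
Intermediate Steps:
$o{\left(j \right)} = \left(-31 + j\right) \left(46 + j\right)$ ($o{\left(j \right)} = \left(46 + j\right) \left(-31 + j\right) = \left(-31 + j\right) \left(46 + j\right)$)
$L = 2230$ ($L = \left(-1426 + 31^{2} + 15 \cdot 31\right) - -2230 = \left(-1426 + 961 + 465\right) + 2230 = 0 + 2230 = 2230$)
$h{\left(-52,-4 \right)} + L = \sqrt{\left(-52\right)^{2} + \left(-4\right)^{2}} + 2230 = \sqrt{2704 + 16} + 2230 = \sqrt{2720} + 2230 = 4 \sqrt{170} + 2230 = 2230 + 4 \sqrt{170}$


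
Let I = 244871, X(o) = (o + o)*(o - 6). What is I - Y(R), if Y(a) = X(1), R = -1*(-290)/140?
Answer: 244881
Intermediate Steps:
X(o) = 2*o*(-6 + o) (X(o) = (2*o)*(-6 + o) = 2*o*(-6 + o))
R = 29/14 (R = 290*(1/140) = 29/14 ≈ 2.0714)
Y(a) = -10 (Y(a) = 2*1*(-6 + 1) = 2*1*(-5) = -10)
I - Y(R) = 244871 - 1*(-10) = 244871 + 10 = 244881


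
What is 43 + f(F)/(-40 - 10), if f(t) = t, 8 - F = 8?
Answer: 43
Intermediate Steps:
F = 0 (F = 8 - 1*8 = 8 - 8 = 0)
43 + f(F)/(-40 - 10) = 43 + 0/(-40 - 10) = 43 + 0/(-50) = 43 - 1/50*0 = 43 + 0 = 43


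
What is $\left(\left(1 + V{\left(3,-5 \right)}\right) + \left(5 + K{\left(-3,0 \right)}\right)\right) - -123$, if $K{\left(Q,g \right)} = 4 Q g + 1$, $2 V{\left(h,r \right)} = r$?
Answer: $\frac{255}{2} \approx 127.5$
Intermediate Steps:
$V{\left(h,r \right)} = \frac{r}{2}$
$K{\left(Q,g \right)} = 1 + 4 Q g$ ($K{\left(Q,g \right)} = 4 Q g + 1 = 1 + 4 Q g$)
$\left(\left(1 + V{\left(3,-5 \right)}\right) + \left(5 + K{\left(-3,0 \right)}\right)\right) - -123 = \left(\left(1 + \frac{1}{2} \left(-5\right)\right) + \left(5 + \left(1 + 4 \left(-3\right) 0\right)\right)\right) - -123 = \left(\left(1 - \frac{5}{2}\right) + \left(5 + \left(1 + 0\right)\right)\right) + 123 = \left(- \frac{3}{2} + \left(5 + 1\right)\right) + 123 = \left(- \frac{3}{2} + 6\right) + 123 = \frac{9}{2} + 123 = \frac{255}{2}$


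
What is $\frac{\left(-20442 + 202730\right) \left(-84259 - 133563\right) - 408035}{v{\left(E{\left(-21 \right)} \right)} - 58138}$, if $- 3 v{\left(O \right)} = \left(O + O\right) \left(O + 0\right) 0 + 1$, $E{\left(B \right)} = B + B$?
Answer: $\frac{119120234313}{174415} \approx 6.8297 \cdot 10^{5}$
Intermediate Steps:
$E{\left(B \right)} = 2 B$
$v{\left(O \right)} = - \frac{1}{3}$ ($v{\left(O \right)} = - \frac{\left(O + O\right) \left(O + 0\right) 0 + 1}{3} = - \frac{2 O O 0 + 1}{3} = - \frac{2 O^{2} \cdot 0 + 1}{3} = - \frac{0 + 1}{3} = \left(- \frac{1}{3}\right) 1 = - \frac{1}{3}$)
$\frac{\left(-20442 + 202730\right) \left(-84259 - 133563\right) - 408035}{v{\left(E{\left(-21 \right)} \right)} - 58138} = \frac{\left(-20442 + 202730\right) \left(-84259 - 133563\right) - 408035}{- \frac{1}{3} - 58138} = \frac{182288 \left(-217822\right) - 408035}{- \frac{174415}{3}} = \left(-39706336736 - 408035\right) \left(- \frac{3}{174415}\right) = \left(-39706744771\right) \left(- \frac{3}{174415}\right) = \frac{119120234313}{174415}$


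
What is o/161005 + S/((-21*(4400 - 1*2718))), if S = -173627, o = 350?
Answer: 5593435567/1137403722 ≈ 4.9177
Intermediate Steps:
o/161005 + S/((-21*(4400 - 1*2718))) = 350/161005 - 173627*(-1/(21*(4400 - 1*2718))) = 350*(1/161005) - 173627*(-1/(21*(4400 - 2718))) = 70/32201 - 173627/((-21*1682)) = 70/32201 - 173627/(-35322) = 70/32201 - 173627*(-1/35322) = 70/32201 + 173627/35322 = 5593435567/1137403722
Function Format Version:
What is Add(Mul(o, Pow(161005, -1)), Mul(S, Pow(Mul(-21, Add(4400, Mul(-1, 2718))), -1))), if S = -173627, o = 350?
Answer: Rational(5593435567, 1137403722) ≈ 4.9177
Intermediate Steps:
Add(Mul(o, Pow(161005, -1)), Mul(S, Pow(Mul(-21, Add(4400, Mul(-1, 2718))), -1))) = Add(Mul(350, Pow(161005, -1)), Mul(-173627, Pow(Mul(-21, Add(4400, Mul(-1, 2718))), -1))) = Add(Mul(350, Rational(1, 161005)), Mul(-173627, Pow(Mul(-21, Add(4400, -2718)), -1))) = Add(Rational(70, 32201), Mul(-173627, Pow(Mul(-21, 1682), -1))) = Add(Rational(70, 32201), Mul(-173627, Pow(-35322, -1))) = Add(Rational(70, 32201), Mul(-173627, Rational(-1, 35322))) = Add(Rational(70, 32201), Rational(173627, 35322)) = Rational(5593435567, 1137403722)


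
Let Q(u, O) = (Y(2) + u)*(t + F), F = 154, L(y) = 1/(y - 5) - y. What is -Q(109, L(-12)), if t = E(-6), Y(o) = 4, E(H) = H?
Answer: -16724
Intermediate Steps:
L(y) = 1/(-5 + y) - y
t = -6
Q(u, O) = 592 + 148*u (Q(u, O) = (4 + u)*(-6 + 154) = (4 + u)*148 = 592 + 148*u)
-Q(109, L(-12)) = -(592 + 148*109) = -(592 + 16132) = -1*16724 = -16724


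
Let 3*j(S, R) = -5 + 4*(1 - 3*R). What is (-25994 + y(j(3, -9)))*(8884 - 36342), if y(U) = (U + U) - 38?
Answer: 2138483956/3 ≈ 7.1283e+8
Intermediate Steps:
j(S, R) = -⅓ - 4*R (j(S, R) = (-5 + 4*(1 - 3*R))/3 = (-5 + (4 - 12*R))/3 = (-1 - 12*R)/3 = -⅓ - 4*R)
y(U) = -38 + 2*U (y(U) = 2*U - 38 = -38 + 2*U)
(-25994 + y(j(3, -9)))*(8884 - 36342) = (-25994 + (-38 + 2*(-⅓ - 4*(-9))))*(8884 - 36342) = (-25994 + (-38 + 2*(-⅓ + 36)))*(-27458) = (-25994 + (-38 + 2*(107/3)))*(-27458) = (-25994 + (-38 + 214/3))*(-27458) = (-25994 + 100/3)*(-27458) = -77882/3*(-27458) = 2138483956/3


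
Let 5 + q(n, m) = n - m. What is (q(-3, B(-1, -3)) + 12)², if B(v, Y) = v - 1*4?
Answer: 81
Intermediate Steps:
B(v, Y) = -4 + v (B(v, Y) = v - 4 = -4 + v)
q(n, m) = -5 + n - m (q(n, m) = -5 + (n - m) = -5 + n - m)
(q(-3, B(-1, -3)) + 12)² = ((-5 - 3 - (-4 - 1)) + 12)² = ((-5 - 3 - 1*(-5)) + 12)² = ((-5 - 3 + 5) + 12)² = (-3 + 12)² = 9² = 81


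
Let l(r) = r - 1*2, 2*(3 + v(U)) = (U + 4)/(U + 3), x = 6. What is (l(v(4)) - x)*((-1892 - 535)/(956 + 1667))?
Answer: 177171/18361 ≈ 9.6493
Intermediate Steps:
v(U) = -3 + (4 + U)/(2*(3 + U)) (v(U) = -3 + ((U + 4)/(U + 3))/2 = -3 + ((4 + U)/(3 + U))/2 = -3 + (4 + U)/(2*(3 + U)))
l(r) = -2 + r (l(r) = r - 2 = -2 + r)
(l(v(4)) - x)*((-1892 - 535)/(956 + 1667)) = ((-2 + (-14 - 5*4)/(2*(3 + 4))) - 1*6)*((-1892 - 535)/(956 + 1667)) = ((-2 + (½)*(-14 - 20)/7) - 6)*(-2427/2623) = ((-2 + (½)*(⅐)*(-34)) - 6)*(-2427*1/2623) = ((-2 - 17/7) - 6)*(-2427/2623) = (-31/7 - 6)*(-2427/2623) = -73/7*(-2427/2623) = 177171/18361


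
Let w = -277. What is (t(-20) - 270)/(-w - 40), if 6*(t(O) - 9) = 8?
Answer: -779/711 ≈ -1.0956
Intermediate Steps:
t(O) = 31/3 (t(O) = 9 + (⅙)*8 = 9 + 4/3 = 31/3)
(t(-20) - 270)/(-w - 40) = (31/3 - 270)/(-1*(-277) - 40) = -779/(3*(277 - 40)) = -779/3/237 = -779/3*1/237 = -779/711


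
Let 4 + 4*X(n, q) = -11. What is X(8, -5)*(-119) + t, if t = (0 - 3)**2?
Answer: 1821/4 ≈ 455.25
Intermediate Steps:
X(n, q) = -15/4 (X(n, q) = -1 + (1/4)*(-11) = -1 - 11/4 = -15/4)
t = 9 (t = (-3)**2 = 9)
X(8, -5)*(-119) + t = -15/4*(-119) + 9 = 1785/4 + 9 = 1821/4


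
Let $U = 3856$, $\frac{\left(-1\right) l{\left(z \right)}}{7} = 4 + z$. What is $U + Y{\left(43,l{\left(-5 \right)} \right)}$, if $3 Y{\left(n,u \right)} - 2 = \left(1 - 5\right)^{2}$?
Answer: $3862$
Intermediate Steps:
$l{\left(z \right)} = -28 - 7 z$ ($l{\left(z \right)} = - 7 \left(4 + z\right) = -28 - 7 z$)
$Y{\left(n,u \right)} = 6$ ($Y{\left(n,u \right)} = \frac{2}{3} + \frac{\left(1 - 5\right)^{2}}{3} = \frac{2}{3} + \frac{\left(-4\right)^{2}}{3} = \frac{2}{3} + \frac{1}{3} \cdot 16 = \frac{2}{3} + \frac{16}{3} = 6$)
$U + Y{\left(43,l{\left(-5 \right)} \right)} = 3856 + 6 = 3862$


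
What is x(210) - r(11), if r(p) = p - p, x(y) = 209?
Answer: 209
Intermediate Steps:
r(p) = 0
x(210) - r(11) = 209 - 1*0 = 209 + 0 = 209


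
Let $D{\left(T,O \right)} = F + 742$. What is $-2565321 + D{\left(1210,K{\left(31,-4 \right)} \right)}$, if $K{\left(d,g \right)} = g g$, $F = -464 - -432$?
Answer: $-2564611$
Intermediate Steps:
$F = -32$ ($F = -464 + 432 = -32$)
$K{\left(d,g \right)} = g^{2}$
$D{\left(T,O \right)} = 710$ ($D{\left(T,O \right)} = -32 + 742 = 710$)
$-2565321 + D{\left(1210,K{\left(31,-4 \right)} \right)} = -2565321 + 710 = -2564611$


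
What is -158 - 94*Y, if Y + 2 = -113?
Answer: 10652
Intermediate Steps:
Y = -115 (Y = -2 - 113 = -115)
-158 - 94*Y = -158 - 94*(-115) = -158 + 10810 = 10652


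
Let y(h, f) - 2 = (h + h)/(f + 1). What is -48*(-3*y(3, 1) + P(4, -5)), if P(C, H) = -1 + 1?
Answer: 720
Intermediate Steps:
y(h, f) = 2 + 2*h/(1 + f) (y(h, f) = 2 + (h + h)/(f + 1) = 2 + (2*h)/(1 + f) = 2 + 2*h/(1 + f))
P(C, H) = 0
-48*(-3*y(3, 1) + P(4, -5)) = -48*(-6*(1 + 1 + 3)/(1 + 1) + 0) = -48*(-6*5/2 + 0) = -48*(-3*5 + 0) = -48*(-15 + 0) = -48*(-15) = 720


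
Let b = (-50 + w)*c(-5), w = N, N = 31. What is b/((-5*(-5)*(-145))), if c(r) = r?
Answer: -19/725 ≈ -0.026207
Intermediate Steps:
w = 31
b = 95 (b = (-50 + 31)*(-5) = -19*(-5) = 95)
b/((-5*(-5)*(-145))) = 95/((-5*(-5)*(-145))) = 95/((25*(-145))) = 95/(-3625) = 95*(-1/3625) = -19/725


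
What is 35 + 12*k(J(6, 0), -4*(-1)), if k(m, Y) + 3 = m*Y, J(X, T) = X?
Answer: 287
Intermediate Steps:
k(m, Y) = -3 + Y*m (k(m, Y) = -3 + m*Y = -3 + Y*m)
35 + 12*k(J(6, 0), -4*(-1)) = 35 + 12*(-3 - 4*(-1)*6) = 35 + 12*(-3 + 4*6) = 35 + 12*(-3 + 24) = 35 + 12*21 = 35 + 252 = 287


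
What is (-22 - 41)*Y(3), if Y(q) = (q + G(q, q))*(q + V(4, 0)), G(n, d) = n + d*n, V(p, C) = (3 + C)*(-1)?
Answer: 0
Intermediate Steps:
V(p, C) = -3 - C
Y(q) = (-3 + q)*(q + q*(1 + q)) (Y(q) = (q + q*(1 + q))*(q + (-3 - 1*0)) = (q + q*(1 + q))*(q + (-3 + 0)) = (q + q*(1 + q))*(q - 3) = (q + q*(1 + q))*(-3 + q) = (-3 + q)*(q + q*(1 + q)))
(-22 - 41)*Y(3) = (-22 - 41)*(3*(-6 + 3² - 1*3)) = -189*(-6 + 9 - 3) = -189*0 = -63*0 = 0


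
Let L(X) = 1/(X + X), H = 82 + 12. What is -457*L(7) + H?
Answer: 859/14 ≈ 61.357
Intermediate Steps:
H = 94
L(X) = 1/(2*X)
-457*L(7) + H = -457/(2*7) + 94 = -457*1/14 + 94 = -457/14 + 94 = 859/14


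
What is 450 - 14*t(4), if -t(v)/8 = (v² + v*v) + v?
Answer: 4482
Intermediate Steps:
t(v) = -16*v² - 8*v (t(v) = -8*((v² + v*v) + v) = -8*((v² + v²) + v) = -8*(2*v² + v) = -8*(v + 2*v²) = -16*v² - 8*v)
450 - 14*t(4) = 450 - (-112)*4*(1 + 2*4) = 450 - (-112)*4*(1 + 8) = 450 - (-112)*4*9 = 450 - 14*(-288) = 450 + 4032 = 4482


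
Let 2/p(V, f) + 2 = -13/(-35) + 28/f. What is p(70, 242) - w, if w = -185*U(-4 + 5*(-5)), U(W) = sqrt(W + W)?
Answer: -8470/6407 + 185*I*sqrt(58) ≈ -1.322 + 1408.9*I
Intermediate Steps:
p(V, f) = 2/(-57/35 + 28/f) (p(V, f) = 2/(-2 + (-13/(-35) + 28/f)) = 2/(-2 + (-13*(-1/35) + 28/f)) = 2/(-2 + (13/35 + 28/f)) = 2/(-57/35 + 28/f))
U(W) = sqrt(2)*sqrt(W) (U(W) = sqrt(2*W) = sqrt(2)*sqrt(W))
w = -185*I*sqrt(58) (w = -185*sqrt(2)*sqrt(-4 + 5*(-5)) = -185*sqrt(2)*sqrt(-4 - 25) = -185*sqrt(2)*sqrt(-29) = -185*sqrt(2)*I*sqrt(29) = -185*I*sqrt(58) ≈ -1408.9*I)
p(70, 242) - w = -70*242/(-980 + 57*242) - (-185)*I*sqrt(58) = -70*242/(-980 + 13794) + 185*I*sqrt(58) = -70*242/12814 + 185*I*sqrt(58) = -70*242*1/12814 + 185*I*sqrt(58) = -8470/6407 + 185*I*sqrt(58)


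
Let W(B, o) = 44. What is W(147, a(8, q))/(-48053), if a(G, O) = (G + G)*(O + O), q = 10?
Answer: -44/48053 ≈ -0.00091566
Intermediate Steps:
a(G, O) = 4*G*O (a(G, O) = (2*G)*(2*O) = 4*G*O)
W(147, a(8, q))/(-48053) = 44/(-48053) = 44*(-1/48053) = -44/48053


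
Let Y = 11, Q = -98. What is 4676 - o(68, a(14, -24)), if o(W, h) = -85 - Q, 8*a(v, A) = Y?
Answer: 4663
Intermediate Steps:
a(v, A) = 11/8 (a(v, A) = (⅛)*11 = 11/8)
o(W, h) = 13 (o(W, h) = -85 - 1*(-98) = -85 + 98 = 13)
4676 - o(68, a(14, -24)) = 4676 - 1*13 = 4676 - 13 = 4663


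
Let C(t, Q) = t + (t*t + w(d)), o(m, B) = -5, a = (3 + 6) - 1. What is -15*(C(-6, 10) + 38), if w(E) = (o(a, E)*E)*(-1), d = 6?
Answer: -1470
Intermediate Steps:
a = 8 (a = 9 - 1 = 8)
w(E) = 5*E (w(E) = -5*E*(-1) = 5*E)
C(t, Q) = 30 + t + t² (C(t, Q) = t + (t*t + 5*6) = t + (t² + 30) = t + (30 + t²) = 30 + t + t²)
-15*(C(-6, 10) + 38) = -15*((30 - 6 + (-6)²) + 38) = -15*((30 - 6 + 36) + 38) = -15*(60 + 38) = -15*98 = -1470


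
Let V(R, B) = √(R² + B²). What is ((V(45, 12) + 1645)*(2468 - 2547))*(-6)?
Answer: 779730 + 1422*√241 ≈ 8.0181e+5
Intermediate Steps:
V(R, B) = √(B² + R²)
((V(45, 12) + 1645)*(2468 - 2547))*(-6) = ((√(12² + 45²) + 1645)*(2468 - 2547))*(-6) = ((√(144 + 2025) + 1645)*(-79))*(-6) = ((√2169 + 1645)*(-79))*(-6) = ((3*√241 + 1645)*(-79))*(-6) = ((1645 + 3*√241)*(-79))*(-6) = (-129955 - 237*√241)*(-6) = 779730 + 1422*√241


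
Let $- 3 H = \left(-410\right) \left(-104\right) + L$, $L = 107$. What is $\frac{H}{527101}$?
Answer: $- \frac{14249}{527101} \approx -0.027033$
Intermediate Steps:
$H = -14249$ ($H = - \frac{\left(-410\right) \left(-104\right) + 107}{3} = - \frac{42640 + 107}{3} = \left(- \frac{1}{3}\right) 42747 = -14249$)
$\frac{H}{527101} = - \frac{14249}{527101}$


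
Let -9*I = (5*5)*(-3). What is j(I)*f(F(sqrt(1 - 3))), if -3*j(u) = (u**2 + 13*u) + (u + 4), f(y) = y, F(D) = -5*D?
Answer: 8555*I*sqrt(2)/27 ≈ 448.1*I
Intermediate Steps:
I = 25/3 (I = -5*5*(-3)/9 = -25*(-3)/9 = -1/9*(-75) = 25/3 ≈ 8.3333)
j(u) = -4/3 - 14*u/3 - u**2/3 (j(u) = -((u**2 + 13*u) + (u + 4))/3 = -((u**2 + 13*u) + (4 + u))/3 = -(4 + u**2 + 14*u)/3 = -4/3 - 14*u/3 - u**2/3)
j(I)*f(F(sqrt(1 - 3))) = (-4/3 - 14/3*25/3 - (25/3)**2/3)*(-5*sqrt(1 - 3)) = (-4/3 - 350/9 - 1/3*625/9)*(-5*I*sqrt(2)) = (-4/3 - 350/9 - 625/27)*(-5*I*sqrt(2)) = -(-8555)*I*sqrt(2)/27 = 8555*I*sqrt(2)/27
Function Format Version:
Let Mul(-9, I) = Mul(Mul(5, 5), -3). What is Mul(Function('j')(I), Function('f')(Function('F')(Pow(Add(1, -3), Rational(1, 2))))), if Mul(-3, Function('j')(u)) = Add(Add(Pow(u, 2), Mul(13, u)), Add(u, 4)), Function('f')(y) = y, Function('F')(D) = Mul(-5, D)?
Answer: Mul(Rational(8555, 27), I, Pow(2, Rational(1, 2))) ≈ Mul(448.10, I)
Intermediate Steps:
I = Rational(25, 3) (I = Mul(Rational(-1, 9), Mul(Mul(5, 5), -3)) = Mul(Rational(-1, 9), Mul(25, -3)) = Mul(Rational(-1, 9), -75) = Rational(25, 3) ≈ 8.3333)
Function('j')(u) = Add(Rational(-4, 3), Mul(Rational(-14, 3), u), Mul(Rational(-1, 3), Pow(u, 2))) (Function('j')(u) = Mul(Rational(-1, 3), Add(Add(Pow(u, 2), Mul(13, u)), Add(u, 4))) = Mul(Rational(-1, 3), Add(Add(Pow(u, 2), Mul(13, u)), Add(4, u))) = Mul(Rational(-1, 3), Add(4, Pow(u, 2), Mul(14, u))) = Add(Rational(-4, 3), Mul(Rational(-14, 3), u), Mul(Rational(-1, 3), Pow(u, 2))))
Mul(Function('j')(I), Function('f')(Function('F')(Pow(Add(1, -3), Rational(1, 2))))) = Mul(Add(Rational(-4, 3), Mul(Rational(-14, 3), Rational(25, 3)), Mul(Rational(-1, 3), Pow(Rational(25, 3), 2))), Mul(-5, Pow(Add(1, -3), Rational(1, 2)))) = Mul(Add(Rational(-4, 3), Rational(-350, 9), Mul(Rational(-1, 3), Rational(625, 9))), Mul(-5, Pow(-2, Rational(1, 2)))) = Mul(Add(Rational(-4, 3), Rational(-350, 9), Rational(-625, 27)), Mul(-5, Mul(I, Pow(2, Rational(1, 2))))) = Mul(Rational(-1711, 27), Mul(-5, I, Pow(2, Rational(1, 2)))) = Mul(Rational(8555, 27), I, Pow(2, Rational(1, 2)))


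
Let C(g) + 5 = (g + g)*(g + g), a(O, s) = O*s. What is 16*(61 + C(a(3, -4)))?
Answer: 10112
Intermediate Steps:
C(g) = -5 + 4*g² (C(g) = -5 + (g + g)*(g + g) = -5 + (2*g)*(2*g) = -5 + 4*g²)
16*(61 + C(a(3, -4))) = 16*(61 + (-5 + 4*(3*(-4))²)) = 16*(61 + (-5 + 4*(-12)²)) = 16*(61 + (-5 + 4*144)) = 16*(61 + (-5 + 576)) = 16*(61 + 571) = 16*632 = 10112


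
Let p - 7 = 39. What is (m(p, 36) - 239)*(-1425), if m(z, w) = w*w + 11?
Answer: -1521900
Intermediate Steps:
p = 46 (p = 7 + 39 = 46)
m(z, w) = 11 + w**2 (m(z, w) = w**2 + 11 = 11 + w**2)
(m(p, 36) - 239)*(-1425) = ((11 + 36**2) - 239)*(-1425) = ((11 + 1296) - 239)*(-1425) = (1307 - 239)*(-1425) = 1068*(-1425) = -1521900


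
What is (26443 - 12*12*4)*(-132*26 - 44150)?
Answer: -1230803594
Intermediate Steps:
(26443 - 12*12*4)*(-132*26 - 44150) = (26443 - 144*4)*(-3432 - 44150) = (26443 - 576)*(-47582) = 25867*(-47582) = -1230803594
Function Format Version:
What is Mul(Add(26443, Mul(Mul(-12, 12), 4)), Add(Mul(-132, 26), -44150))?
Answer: -1230803594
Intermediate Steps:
Mul(Add(26443, Mul(Mul(-12, 12), 4)), Add(Mul(-132, 26), -44150)) = Mul(Add(26443, Mul(-144, 4)), Add(-3432, -44150)) = Mul(Add(26443, -576), -47582) = Mul(25867, -47582) = -1230803594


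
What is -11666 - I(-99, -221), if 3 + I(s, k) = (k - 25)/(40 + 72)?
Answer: -653005/56 ≈ -11661.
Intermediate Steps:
I(s, k) = -361/112 + k/112 (I(s, k) = -3 + (k - 25)/(40 + 72) = -3 + (-25 + k)/112 = -3 + (-25 + k)*(1/112) = -3 + (-25/112 + k/112) = -361/112 + k/112)
-11666 - I(-99, -221) = -11666 - (-361/112 + (1/112)*(-221)) = -11666 - (-361/112 - 221/112) = -11666 - 1*(-291/56) = -11666 + 291/56 = -653005/56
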